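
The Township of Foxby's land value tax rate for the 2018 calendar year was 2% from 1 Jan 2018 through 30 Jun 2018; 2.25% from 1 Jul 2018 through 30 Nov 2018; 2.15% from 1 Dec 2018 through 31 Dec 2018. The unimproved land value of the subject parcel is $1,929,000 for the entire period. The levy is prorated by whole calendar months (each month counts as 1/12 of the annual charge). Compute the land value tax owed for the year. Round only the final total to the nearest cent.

1 Jan – 30 Jun 2018: 6 months at 2% → $1,929,000 × 2% × 6/12 = $19,290.0000
1 Jul – 30 Nov 2018: 5 months at 2.25% → $1,929,000 × 2.25% × 5/12 = $18,084.3750
1 Dec – 31 Dec 2018: 1 month at 2.15% → $1,929,000 × 2.15% × 1/12 = $3,456.1250
Total = $40,830.5000

$40,830.50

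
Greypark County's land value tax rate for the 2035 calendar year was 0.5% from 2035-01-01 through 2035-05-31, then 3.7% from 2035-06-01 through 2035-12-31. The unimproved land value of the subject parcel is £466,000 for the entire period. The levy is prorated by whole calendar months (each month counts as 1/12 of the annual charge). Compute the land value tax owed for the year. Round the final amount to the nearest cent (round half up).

£11,028.67

2035-01-01 to 2035-05-31: 5 months at 0.5% → £466,000 × 0.5% × 5/12 = £970.8333
2035-06-01 to 2035-12-31: 7 months at 3.7% → £466,000 × 3.7% × 7/12 = £10,057.8333
Total = £11,028.6667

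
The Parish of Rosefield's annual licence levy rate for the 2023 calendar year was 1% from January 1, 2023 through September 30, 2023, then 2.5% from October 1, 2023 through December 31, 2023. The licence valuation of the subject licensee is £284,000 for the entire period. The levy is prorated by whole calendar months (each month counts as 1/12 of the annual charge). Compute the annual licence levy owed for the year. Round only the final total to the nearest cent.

January 1 – September 30, 2023: 9 months at 1% → £284,000 × 1% × 9/12 = £2,130.0000
October 1 – December 31, 2023: 3 months at 2.5% → £284,000 × 2.5% × 3/12 = £1,775.0000
Total = £3,905.0000

£3,905.00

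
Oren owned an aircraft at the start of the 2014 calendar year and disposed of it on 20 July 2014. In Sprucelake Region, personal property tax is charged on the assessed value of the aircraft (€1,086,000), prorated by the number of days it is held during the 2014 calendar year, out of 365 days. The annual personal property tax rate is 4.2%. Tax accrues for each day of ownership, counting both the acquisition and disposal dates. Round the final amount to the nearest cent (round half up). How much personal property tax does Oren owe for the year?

€25,117.84

Days held (1 January – 20 July 2014): 201 out of 365
Tax = €1,086,000 × 4.2% × 201/365 = €25,117.8411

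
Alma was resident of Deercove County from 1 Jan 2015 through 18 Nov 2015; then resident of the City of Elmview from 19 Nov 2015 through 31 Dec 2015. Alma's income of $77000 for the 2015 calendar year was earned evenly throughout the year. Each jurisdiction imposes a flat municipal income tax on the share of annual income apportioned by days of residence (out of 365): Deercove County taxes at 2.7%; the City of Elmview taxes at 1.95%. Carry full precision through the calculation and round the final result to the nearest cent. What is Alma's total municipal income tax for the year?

Deercove County, 1 Jan – 18 Nov 2015: 322 days → $77000 × 2.7% × 322/365 = $1834.0767
The City of Elmview, 19 Nov – 31 Dec 2015: 43 days → $77000 × 1.95% × 43/365 = $176.8890
Total = $2010.9658

$2010.97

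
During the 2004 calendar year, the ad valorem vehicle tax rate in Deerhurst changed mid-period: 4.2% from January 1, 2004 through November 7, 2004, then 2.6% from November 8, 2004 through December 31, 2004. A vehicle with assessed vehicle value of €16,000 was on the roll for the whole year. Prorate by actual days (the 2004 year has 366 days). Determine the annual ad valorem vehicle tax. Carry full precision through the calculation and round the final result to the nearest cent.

€634.23

January 1 – November 7, 2004: 312 days at 4.2% → €16,000 × 4.2% × 312/366 = €572.8525
November 8 – December 31, 2004: 54 days at 2.6% → €16,000 × 2.6% × 54/366 = €61.3770
Total = €634.2295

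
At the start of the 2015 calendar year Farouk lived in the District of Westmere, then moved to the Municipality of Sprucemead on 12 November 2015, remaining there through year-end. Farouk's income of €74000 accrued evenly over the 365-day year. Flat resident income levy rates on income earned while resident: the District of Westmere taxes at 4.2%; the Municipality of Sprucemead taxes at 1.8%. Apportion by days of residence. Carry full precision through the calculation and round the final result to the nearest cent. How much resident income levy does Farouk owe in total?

The District of Westmere, 1 January – 11 November 2015: 315 days → €74000 × 4.2% × 315/365 = €2682.2466
The Municipality of Sprucemead, 12 November – 31 December 2015: 50 days → €74000 × 1.8% × 50/365 = €182.4658
Total = €2864.7123

€2864.71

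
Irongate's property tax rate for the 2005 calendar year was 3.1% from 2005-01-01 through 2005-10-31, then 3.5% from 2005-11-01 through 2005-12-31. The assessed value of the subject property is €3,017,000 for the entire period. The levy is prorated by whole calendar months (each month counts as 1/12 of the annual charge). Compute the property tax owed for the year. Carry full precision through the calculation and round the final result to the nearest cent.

€95,538.33

2005-01-01 to 2005-10-31: 10 months at 3.1% → €3,017,000 × 3.1% × 10/12 = €77,939.1667
2005-11-01 to 2005-12-31: 2 months at 3.5% → €3,017,000 × 3.5% × 2/12 = €17,599.1667
Total = €95,538.3333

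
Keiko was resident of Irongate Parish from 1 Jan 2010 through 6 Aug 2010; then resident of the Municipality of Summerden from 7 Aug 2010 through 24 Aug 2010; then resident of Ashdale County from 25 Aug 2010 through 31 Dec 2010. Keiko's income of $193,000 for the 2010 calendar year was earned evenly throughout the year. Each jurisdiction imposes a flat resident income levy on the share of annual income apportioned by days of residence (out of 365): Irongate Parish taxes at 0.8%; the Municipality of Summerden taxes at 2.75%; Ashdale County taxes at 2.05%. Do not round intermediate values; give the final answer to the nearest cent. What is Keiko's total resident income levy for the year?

$2,582.23

Irongate Parish, 1 Jan – 6 Aug 2010: 218 days → $193,000 × 0.8% × 218/365 = $922.1699
The Municipality of Summerden, 7 Aug – 24 Aug 2010: 18 days → $193,000 × 2.75% × 18/365 = $261.7397
Ashdale County, 25 Aug – 31 Dec 2010: 129 days → $193,000 × 2.05% × 129/365 = $1,398.3247
Total = $2,582.2342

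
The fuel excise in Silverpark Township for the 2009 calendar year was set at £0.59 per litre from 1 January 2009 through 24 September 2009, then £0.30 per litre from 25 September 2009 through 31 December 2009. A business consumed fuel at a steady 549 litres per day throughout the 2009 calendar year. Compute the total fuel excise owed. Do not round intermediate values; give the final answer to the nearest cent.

£102624.57

1 January – 24 September 2009: 267 days × 549 litres/day = 146,583 litres at £0.59/litre → £86483.97
25 September – 31 December 2009: 98 days × 549 litres/day = 53,802 litres at £0.30/litre → £16140.60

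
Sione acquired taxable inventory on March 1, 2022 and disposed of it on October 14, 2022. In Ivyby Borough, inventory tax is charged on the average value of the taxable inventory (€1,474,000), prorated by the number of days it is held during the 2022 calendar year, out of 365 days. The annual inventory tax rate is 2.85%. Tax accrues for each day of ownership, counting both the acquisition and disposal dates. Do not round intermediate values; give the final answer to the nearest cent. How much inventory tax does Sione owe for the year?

Days held (March 1 – October 14, 2022): 228 out of 365
Tax = €1,474,000 × 2.85% × 228/365 = €26,241.2384

€26,241.24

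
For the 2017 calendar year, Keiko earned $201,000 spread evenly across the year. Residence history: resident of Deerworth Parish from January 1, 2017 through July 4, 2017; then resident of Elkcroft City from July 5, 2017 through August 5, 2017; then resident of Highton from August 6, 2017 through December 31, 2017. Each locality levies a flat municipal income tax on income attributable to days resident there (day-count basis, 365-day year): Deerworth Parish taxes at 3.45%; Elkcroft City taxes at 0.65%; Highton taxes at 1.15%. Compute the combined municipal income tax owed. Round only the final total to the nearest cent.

$4,566.55

Deerworth Parish, January 1 – July 4, 2017: 185 days → $201,000 × 3.45% × 185/365 = $3,514.7466
Elkcroft City, July 5 – August 5, 2017: 32 days → $201,000 × 0.65% × 32/365 = $114.5425
Highton, August 6 – December 31, 2017: 148 days → $201,000 × 1.15% × 148/365 = $937.2658
Total = $4,566.5548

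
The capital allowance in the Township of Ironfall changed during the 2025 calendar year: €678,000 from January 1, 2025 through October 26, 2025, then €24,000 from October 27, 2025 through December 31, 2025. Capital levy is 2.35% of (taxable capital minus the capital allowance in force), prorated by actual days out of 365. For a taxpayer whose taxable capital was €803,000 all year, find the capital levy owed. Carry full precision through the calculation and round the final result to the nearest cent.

January 1 – October 26, 2025: 299 days, exemption €678,000 → (€803,000 − €678,000) × 2.35% × 299/365 = €2,406.3356
October 27 – December 31, 2025: 66 days, exemption €24,000 → (€803,000 − €24,000) × 2.35% × 66/365 = €3,310.2164
Total = €5,716.5521

€5,716.55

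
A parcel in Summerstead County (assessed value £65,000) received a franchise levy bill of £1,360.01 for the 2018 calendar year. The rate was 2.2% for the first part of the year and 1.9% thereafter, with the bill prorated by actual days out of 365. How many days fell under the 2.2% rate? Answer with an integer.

Let d = days at the first rate; then 365 − d days at the second rate.
£65,000 × [2.2%·d + 1.9%·(365−d)] / 365 = £1,360.01
Solving gives d = 234, so the new rate took effect on 23 August 2018.

234 days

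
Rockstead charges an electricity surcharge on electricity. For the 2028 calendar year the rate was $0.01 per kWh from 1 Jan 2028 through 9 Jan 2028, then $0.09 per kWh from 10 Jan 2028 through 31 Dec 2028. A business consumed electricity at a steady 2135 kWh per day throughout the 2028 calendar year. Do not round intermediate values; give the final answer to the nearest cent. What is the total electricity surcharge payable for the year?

1 Jan – 9 Jan 2028: 9 days × 2135 kWh/day = 19,215 kWh at $0.01/kWh → $192.15
10 Jan – 31 Dec 2028: 357 days × 2135 kWh/day = 762,195 kWh at $0.09/kWh → $68597.55

$68789.70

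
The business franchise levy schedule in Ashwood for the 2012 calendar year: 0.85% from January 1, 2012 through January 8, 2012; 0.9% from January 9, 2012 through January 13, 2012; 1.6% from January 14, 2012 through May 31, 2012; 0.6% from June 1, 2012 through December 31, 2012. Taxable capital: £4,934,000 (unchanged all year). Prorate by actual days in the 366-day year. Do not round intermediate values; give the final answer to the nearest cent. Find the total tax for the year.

January 1 – January 8, 2012: 8 days at 0.85% → £4,934,000 × 0.85% × 8/366 = £916.6995
January 9 – January 13, 2012: 5 days at 0.9% → £4,934,000 × 0.9% × 5/366 = £606.6393
January 14 – May 31, 2012: 139 days at 1.6% → £4,934,000 × 1.6% × 139/366 = £29,981.4645
June 1 – December 31, 2012: 214 days at 0.6% → £4,934,000 × 0.6% × 214/366 = £17,309.4426
Total = £48,814.2459

£48,814.25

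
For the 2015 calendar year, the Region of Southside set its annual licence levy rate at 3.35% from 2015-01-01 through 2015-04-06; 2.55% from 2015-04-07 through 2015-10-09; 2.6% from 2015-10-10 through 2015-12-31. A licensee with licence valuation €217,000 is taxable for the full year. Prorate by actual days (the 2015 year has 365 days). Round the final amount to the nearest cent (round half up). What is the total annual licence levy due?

2015-01-01 to 2015-04-06: 96 days at 3.35% → €217,000 × 3.35% × 96/365 = €1,911.9781
2015-04-07 to 2015-10-09: 186 days at 2.55% → €217,000 × 2.55% × 186/365 = €2,819.8110
2015-10-10 to 2015-12-31: 83 days at 2.6% → €217,000 × 2.6% × 83/365 = €1,282.9753
Total = €6,014.7644

€6,014.76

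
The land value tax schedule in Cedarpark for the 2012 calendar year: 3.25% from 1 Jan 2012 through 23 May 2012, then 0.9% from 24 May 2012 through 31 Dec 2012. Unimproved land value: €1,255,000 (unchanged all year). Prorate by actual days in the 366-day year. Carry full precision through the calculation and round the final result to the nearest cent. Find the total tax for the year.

1 Jan – 23 May 2012: 144 days at 3.25% → €1,255,000 × 3.25% × 144/366 = €16,047.5410
24 May – 31 Dec 2012: 222 days at 0.9% → €1,255,000 × 0.9% × 222/366 = €6,851.0656
Total = €22,898.6066

€22,898.61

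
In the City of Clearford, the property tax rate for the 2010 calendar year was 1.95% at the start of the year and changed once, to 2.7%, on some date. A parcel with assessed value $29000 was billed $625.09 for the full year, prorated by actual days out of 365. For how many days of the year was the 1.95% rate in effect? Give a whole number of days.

Let d = days at the first rate; then 365 − d days at the second rate.
$29000 × [1.95%·d + 2.7%·(365−d)] / 365 = $625.09
Solving gives d = 265, so the new rate took effect on 23 September 2010.

265 days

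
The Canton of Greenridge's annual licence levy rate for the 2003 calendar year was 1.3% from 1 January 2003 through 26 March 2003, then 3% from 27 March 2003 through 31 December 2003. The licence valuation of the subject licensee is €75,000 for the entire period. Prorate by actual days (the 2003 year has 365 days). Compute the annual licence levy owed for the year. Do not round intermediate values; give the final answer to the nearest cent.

1 January – 26 March 2003: 85 days at 1.3% → €75,000 × 1.3% × 85/365 = €227.0548
27 March – 31 December 2003: 280 days at 3% → €75,000 × 3% × 280/365 = €1,726.0274
Total = €1,953.0822

€1,953.08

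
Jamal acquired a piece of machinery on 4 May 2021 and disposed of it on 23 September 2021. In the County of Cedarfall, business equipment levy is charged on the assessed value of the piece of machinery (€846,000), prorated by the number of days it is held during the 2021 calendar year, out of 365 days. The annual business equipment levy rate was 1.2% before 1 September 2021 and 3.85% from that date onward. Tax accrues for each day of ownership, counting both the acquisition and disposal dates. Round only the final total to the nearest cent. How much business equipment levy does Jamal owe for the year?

€5,390.06

4 May – 31 August 2021: 120 days at 1.2% → €846,000 × 1.2% × 120/365 = €3,337.6438
1 September – 23 September 2021: 23 days at 3.85% → €846,000 × 3.85% × 23/365 = €2,052.4192
Total = €5,390.0630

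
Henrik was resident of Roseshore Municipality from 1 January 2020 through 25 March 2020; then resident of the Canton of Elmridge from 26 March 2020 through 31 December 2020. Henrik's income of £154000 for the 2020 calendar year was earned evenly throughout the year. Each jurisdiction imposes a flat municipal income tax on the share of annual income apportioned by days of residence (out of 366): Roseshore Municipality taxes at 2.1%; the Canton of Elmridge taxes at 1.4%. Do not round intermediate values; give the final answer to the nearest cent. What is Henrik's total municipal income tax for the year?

Roseshore Municipality, 1 January – 25 March 2020: 85 days → £154000 × 2.1% × 85/366 = £751.0656
The Canton of Elmridge, 26 March – 31 December 2020: 281 days → £154000 × 1.4% × 281/366 = £1655.2896
Total = £2406.3552

£2406.36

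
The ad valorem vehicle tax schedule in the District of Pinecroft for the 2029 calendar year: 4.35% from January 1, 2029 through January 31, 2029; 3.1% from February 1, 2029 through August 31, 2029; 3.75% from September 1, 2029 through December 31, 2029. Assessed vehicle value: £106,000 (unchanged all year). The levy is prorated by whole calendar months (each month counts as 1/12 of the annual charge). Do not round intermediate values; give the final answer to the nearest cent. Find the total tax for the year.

January 1 – January 31, 2029: 1 month at 4.35% → £106,000 × 4.35% × 1/12 = £384.2500
February 1 – August 31, 2029: 7 months at 3.1% → £106,000 × 3.1% × 7/12 = £1,916.8333
September 1 – December 31, 2029: 4 months at 3.75% → £106,000 × 3.75% × 4/12 = £1,325.0000
Total = £3,626.0833

£3,626.08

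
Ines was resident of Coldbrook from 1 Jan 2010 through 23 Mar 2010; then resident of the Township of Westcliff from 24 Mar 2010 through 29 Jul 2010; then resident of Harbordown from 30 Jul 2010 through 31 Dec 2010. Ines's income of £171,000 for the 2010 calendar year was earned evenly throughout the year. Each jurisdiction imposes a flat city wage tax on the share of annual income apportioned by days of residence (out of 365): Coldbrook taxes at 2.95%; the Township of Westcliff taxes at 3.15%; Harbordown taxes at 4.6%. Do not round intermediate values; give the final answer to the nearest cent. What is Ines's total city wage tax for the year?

£6,362.61

Coldbrook, 1 Jan – 23 Mar 2010: 82 days → £171,000 × 2.95% × 82/365 = £1,133.2849
The Township of Westcliff, 24 Mar – 29 Jul 2010: 128 days → £171,000 × 3.15% × 128/365 = £1,888.9644
Harbordown, 30 Jul – 31 Dec 2010: 155 days → £171,000 × 4.6% × 155/365 = £3,340.3562
Total = £6,362.6055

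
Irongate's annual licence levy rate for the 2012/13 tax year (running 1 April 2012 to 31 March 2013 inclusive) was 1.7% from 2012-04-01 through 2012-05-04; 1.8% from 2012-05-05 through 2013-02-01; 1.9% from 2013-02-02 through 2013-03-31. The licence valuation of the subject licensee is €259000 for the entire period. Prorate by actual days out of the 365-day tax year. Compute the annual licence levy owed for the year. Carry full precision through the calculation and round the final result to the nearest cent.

2012-04-01 to 2012-05-04: 34 days at 1.7% → €259000 × 1.7% × 34/365 = €410.1425
2012-05-05 to 2013-02-01: 273 days at 1.8% → €259000 × 1.8% × 273/365 = €3486.9205
2013-02-02 to 2013-03-31: 58 days at 1.9% → €259000 × 1.9% × 58/365 = €781.9671
Total = €4679.0301

€4679.03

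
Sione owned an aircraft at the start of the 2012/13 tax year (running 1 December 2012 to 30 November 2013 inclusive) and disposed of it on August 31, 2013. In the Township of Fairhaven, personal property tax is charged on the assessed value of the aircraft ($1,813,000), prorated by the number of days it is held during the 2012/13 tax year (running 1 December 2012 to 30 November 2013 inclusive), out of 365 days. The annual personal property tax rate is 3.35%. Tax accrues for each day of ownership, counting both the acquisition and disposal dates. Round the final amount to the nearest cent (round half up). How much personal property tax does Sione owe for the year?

Days held (December 1, 2012 – August 31, 2013): 274 out of 365
Tax = $1,813,000 × 3.35% × 274/365 = $45,593.2247

$45,593.22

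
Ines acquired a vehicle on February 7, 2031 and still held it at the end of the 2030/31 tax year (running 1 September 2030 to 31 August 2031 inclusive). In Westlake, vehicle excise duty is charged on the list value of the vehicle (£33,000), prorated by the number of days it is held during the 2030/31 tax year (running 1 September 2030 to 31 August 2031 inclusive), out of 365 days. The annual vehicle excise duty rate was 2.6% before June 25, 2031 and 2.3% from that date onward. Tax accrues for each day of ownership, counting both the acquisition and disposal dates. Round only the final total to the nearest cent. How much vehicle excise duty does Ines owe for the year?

February 7 – June 24, 2031: 138 days at 2.6% → £33,000 × 2.6% × 138/365 = £324.3945
June 25 – August 31, 2031: 68 days at 2.3% → £33,000 × 2.3% × 68/365 = £141.4027
Total = £465.7973

£465.80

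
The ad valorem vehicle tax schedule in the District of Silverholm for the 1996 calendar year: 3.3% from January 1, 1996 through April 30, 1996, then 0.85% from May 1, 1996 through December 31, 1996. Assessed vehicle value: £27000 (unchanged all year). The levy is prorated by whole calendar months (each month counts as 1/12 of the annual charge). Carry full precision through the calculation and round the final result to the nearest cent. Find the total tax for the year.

January 1 – April 30, 1996: 4 months at 3.3% → £27000 × 3.3% × 4/12 = £297.0000
May 1 – December 31, 1996: 8 months at 0.85% → £27000 × 0.85% × 8/12 = £153.0000
Total = £450.0000

£450.00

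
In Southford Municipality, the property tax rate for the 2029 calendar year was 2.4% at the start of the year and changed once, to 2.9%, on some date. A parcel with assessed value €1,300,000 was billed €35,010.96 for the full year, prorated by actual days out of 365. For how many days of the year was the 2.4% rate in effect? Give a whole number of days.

151 days

Let d = days at the first rate; then 365 − d days at the second rate.
€1,300,000 × [2.4%·d + 2.9%·(365−d)] / 365 = €35,010.96
Solving gives d = 151, so the new rate took effect on June 1, 2029.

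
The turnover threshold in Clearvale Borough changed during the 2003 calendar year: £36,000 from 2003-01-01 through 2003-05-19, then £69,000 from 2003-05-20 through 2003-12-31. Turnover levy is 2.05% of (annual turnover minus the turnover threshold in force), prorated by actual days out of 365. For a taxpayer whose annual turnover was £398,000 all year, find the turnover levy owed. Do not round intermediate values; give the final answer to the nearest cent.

£7,002.13

2003-01-01 to 2003-05-19: 139 days, exemption £36,000 → (£398,000 − £36,000) × 2.05% × 139/365 = £2,826.0795
2003-05-20 to 2003-12-31: 226 days, exemption £69,000 → (£398,000 − £69,000) × 2.05% × 226/365 = £4,176.0466
Total = £7,002.1260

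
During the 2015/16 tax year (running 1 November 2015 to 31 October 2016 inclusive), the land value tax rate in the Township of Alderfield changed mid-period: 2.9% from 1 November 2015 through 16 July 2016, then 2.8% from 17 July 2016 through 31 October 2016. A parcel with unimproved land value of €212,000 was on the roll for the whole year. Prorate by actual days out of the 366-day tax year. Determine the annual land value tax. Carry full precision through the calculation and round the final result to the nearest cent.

1 November 2015 – 16 July 2016: 259 days at 2.9% → €212,000 × 2.9% × 259/366 = €4,350.6339
17 July – 31 October 2016: 107 days at 2.8% → €212,000 × 2.8% × 107/366 = €1,735.3880
Total = €6,086.0219

€6,086.02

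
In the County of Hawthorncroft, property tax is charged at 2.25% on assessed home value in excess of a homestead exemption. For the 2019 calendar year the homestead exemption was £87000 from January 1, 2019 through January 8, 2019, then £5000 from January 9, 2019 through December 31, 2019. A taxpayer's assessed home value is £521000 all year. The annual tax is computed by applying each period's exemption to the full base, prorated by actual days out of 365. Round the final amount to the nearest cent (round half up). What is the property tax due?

£11569.56

January 1 – January 8, 2019: 8 days, exemption £87000 → (£521000 − £87000) × 2.25% × 8/365 = £214.0274
January 9 – December 31, 2019: 357 days, exemption £5000 → (£521000 − £5000) × 2.25% × 357/365 = £11355.5342
Total = £11569.5616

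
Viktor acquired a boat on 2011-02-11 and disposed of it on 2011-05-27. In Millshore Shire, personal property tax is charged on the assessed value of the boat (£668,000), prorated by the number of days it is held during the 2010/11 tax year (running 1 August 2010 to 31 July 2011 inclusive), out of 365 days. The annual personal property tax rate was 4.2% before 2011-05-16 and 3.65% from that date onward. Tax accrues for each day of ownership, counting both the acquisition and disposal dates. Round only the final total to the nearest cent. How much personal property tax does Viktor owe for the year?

£8,026.98

2011-02-11 to 2011-05-15: 94 days at 4.2% → £668,000 × 4.2% × 94/365 = £7,225.3808
2011-05-16 to 2011-05-27: 12 days at 3.65% → £668,000 × 3.65% × 12/365 = £801.6000
Total = £8,026.9808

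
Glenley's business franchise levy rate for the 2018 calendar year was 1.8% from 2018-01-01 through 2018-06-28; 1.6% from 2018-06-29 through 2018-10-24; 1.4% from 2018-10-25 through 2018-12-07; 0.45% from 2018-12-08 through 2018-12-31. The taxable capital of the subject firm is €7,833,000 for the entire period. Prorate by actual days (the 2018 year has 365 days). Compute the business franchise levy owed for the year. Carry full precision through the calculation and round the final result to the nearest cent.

2018-01-01 to 2018-06-28: 179 days at 1.8% → €7,833,000 × 1.8% × 179/365 = €69,145.0027
2018-06-29 to 2018-10-24: 118 days at 1.6% → €7,833,000 × 1.6% × 118/365 = €40,516.9973
2018-10-25 to 2018-12-07: 44 days at 1.4% → €7,833,000 × 1.4% × 44/365 = €13,219.5288
2018-12-08 to 2018-12-31: 24 days at 0.45% → €7,833,000 × 0.45% × 24/365 = €2,317.7096
Total = €125,199.2384

€125,199.24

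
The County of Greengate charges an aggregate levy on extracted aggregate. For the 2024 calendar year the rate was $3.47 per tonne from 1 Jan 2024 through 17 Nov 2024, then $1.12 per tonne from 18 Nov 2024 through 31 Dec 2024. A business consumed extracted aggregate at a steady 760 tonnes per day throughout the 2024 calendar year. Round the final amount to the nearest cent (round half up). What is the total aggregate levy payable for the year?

1 Jan – 17 Nov 2024: 322 days × 760 tonnes/day = 244,720 tonnes at $3.47/tonne → $849,178.40
18 Nov – 31 Dec 2024: 44 days × 760 tonnes/day = 33,440 tonnes at $1.12/tonne → $37,452.80

$886,631.20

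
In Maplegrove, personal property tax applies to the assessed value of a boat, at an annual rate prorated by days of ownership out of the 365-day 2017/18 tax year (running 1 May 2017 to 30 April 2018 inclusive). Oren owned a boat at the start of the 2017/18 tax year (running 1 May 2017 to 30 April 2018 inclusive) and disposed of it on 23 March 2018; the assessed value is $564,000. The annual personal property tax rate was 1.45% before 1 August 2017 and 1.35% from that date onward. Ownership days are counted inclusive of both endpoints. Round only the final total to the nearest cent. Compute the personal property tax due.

1 May – 31 July 2017: 92 days at 1.45% → $564,000 × 1.45% × 92/365 = $2,061.3041
1 August 2017 – 23 March 2018: 235 days at 1.35% → $564,000 × 1.35% × 235/365 = $4,902.1644
Total = $6,963.4685

$6,963.47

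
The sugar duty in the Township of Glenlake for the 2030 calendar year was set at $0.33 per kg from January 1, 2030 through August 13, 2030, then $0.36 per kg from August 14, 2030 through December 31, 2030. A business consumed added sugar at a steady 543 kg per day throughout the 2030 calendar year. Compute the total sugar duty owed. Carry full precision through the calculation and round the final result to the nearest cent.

January 1 – August 13, 2030: 225 days × 543 kg/day = 122,175 kg at $0.33/kg → $40,317.75
August 14 – December 31, 2030: 140 days × 543 kg/day = 76,020 kg at $0.36/kg → $27,367.20

$67,684.95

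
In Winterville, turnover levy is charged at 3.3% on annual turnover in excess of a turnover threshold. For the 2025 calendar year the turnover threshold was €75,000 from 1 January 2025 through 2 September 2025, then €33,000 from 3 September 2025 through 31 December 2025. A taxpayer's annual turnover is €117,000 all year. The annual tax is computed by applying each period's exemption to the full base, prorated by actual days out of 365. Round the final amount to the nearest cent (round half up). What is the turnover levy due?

1 January – 2 September 2025: 245 days, exemption €75,000 → (€117,000 − €75,000) × 3.3% × 245/365 = €930.3288
3 September – 31 December 2025: 120 days, exemption €33,000 → (€117,000 − €33,000) × 3.3% × 120/365 = €911.3425
Total = €1,841.6712

€1,841.67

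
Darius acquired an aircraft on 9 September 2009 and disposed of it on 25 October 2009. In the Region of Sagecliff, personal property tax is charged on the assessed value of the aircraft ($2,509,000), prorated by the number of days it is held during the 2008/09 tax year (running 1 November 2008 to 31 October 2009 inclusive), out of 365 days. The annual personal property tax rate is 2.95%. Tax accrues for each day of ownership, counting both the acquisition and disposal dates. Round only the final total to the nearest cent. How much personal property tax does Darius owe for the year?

$9,530.76

Days held (9 September – 25 October 2009): 47 out of 365
Tax = $2,509,000 × 2.95% × 47/365 = $9,530.7630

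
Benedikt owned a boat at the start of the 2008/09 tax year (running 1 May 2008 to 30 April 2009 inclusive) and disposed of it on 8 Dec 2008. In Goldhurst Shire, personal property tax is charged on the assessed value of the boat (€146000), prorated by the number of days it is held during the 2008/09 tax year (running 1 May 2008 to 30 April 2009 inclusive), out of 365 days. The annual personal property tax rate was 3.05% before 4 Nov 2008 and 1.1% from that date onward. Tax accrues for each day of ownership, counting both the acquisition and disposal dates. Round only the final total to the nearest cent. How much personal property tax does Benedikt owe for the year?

€2435.40

1 May – 3 Nov 2008: 187 days at 3.05% → €146000 × 3.05% × 187/365 = €2281.4000
4 Nov – 8 Dec 2008: 35 days at 1.1% → €146000 × 1.1% × 35/365 = €154.0000
Total = €2435.4000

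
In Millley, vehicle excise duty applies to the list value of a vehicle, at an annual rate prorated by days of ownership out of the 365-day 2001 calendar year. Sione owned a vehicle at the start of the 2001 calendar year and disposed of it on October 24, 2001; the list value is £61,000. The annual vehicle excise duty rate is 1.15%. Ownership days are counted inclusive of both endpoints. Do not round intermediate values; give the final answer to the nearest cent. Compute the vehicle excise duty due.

Days held (January 1 – October 24, 2001): 297 out of 365
Tax = £61,000 × 1.15% × 297/365 = £570.8096

£570.81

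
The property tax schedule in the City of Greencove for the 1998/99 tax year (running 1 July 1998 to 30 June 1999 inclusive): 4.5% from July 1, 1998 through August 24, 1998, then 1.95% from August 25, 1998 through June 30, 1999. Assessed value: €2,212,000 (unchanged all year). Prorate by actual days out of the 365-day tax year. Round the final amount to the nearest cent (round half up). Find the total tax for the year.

July 1 – August 24, 1998: 55 days at 4.5% → €2,212,000 × 4.5% × 55/365 = €14,999.1781
August 25, 1998 – June 30, 1999: 310 days at 1.95% → €2,212,000 × 1.95% × 310/365 = €36,634.3562
Total = €51,633.5342

€51,633.53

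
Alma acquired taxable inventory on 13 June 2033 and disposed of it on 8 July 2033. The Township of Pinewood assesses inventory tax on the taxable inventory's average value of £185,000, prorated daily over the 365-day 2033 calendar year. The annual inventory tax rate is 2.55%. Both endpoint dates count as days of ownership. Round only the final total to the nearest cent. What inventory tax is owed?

£336.04

Days held (13 June – 8 July 2033): 26 out of 365
Tax = £185,000 × 2.55% × 26/365 = £336.0411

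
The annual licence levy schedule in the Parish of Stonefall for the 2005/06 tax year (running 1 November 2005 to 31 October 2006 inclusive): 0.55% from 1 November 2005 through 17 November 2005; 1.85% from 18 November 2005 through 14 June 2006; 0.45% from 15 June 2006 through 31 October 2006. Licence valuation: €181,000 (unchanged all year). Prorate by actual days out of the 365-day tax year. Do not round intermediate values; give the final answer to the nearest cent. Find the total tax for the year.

1 November – 17 November 2005: 17 days at 0.55% → €181,000 × 0.55% × 17/365 = €46.3658
18 November 2005 – 14 June 2006: 209 days at 1.85% → €181,000 × 1.85% × 209/365 = €1,917.3603
15 June – 31 October 2006: 139 days at 0.45% → €181,000 × 0.45% × 139/365 = €310.1795
Total = €2,273.9055

€2,273.91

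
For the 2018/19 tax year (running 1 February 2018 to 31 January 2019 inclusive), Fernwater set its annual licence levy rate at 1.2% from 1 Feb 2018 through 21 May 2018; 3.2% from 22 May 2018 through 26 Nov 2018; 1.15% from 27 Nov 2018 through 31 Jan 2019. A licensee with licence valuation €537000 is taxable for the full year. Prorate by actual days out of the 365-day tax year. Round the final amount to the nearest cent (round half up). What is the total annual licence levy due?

1 Feb – 21 May 2018: 110 days at 1.2% → €537000 × 1.2% × 110/365 = €1942.0274
22 May – 26 Nov 2018: 189 days at 3.2% → €537000 × 3.2% × 189/365 = €8898.0164
27 Nov 2018 – 31 Jan 2019: 66 days at 1.15% → €537000 × 1.15% × 66/365 = €1116.6658
Total = €11956.7096

€11956.71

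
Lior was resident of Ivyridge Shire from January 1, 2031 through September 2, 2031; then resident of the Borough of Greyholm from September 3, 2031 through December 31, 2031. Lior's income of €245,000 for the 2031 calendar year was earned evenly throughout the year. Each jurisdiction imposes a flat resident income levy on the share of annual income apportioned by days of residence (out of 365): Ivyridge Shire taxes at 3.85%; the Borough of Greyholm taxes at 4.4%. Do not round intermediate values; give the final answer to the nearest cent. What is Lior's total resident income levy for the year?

€9,875.51

Ivyridge Shire, January 1 – September 2, 2031: 245 days → €245,000 × 3.85% × 245/365 = €6,331.4041
The Borough of Greyholm, September 3 – December 31, 2031: 120 days → €245,000 × 4.4% × 120/365 = €3,544.1096
Total = €9,875.5137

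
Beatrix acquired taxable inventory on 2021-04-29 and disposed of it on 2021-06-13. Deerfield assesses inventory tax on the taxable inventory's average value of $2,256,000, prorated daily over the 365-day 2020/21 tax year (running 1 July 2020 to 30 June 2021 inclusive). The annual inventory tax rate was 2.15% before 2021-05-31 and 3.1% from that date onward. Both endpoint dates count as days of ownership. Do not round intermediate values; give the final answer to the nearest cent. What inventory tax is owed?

2021-04-29 to 2021-05-30: 32 days at 2.15% → $2,256,000 × 2.15% × 32/365 = $4,252.4055
2021-05-31 to 2021-06-13: 14 days at 3.1% → $2,256,000 × 3.1% × 14/365 = $2,682.4767
Total = $6,934.8822

$6,934.88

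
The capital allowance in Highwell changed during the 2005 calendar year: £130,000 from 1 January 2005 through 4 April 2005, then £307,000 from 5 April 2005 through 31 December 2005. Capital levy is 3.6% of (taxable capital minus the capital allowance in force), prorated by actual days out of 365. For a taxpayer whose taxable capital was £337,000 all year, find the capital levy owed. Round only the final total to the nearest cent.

£2,721.01

1 January – 4 April 2005: 94 days, exemption £130,000 → (£337,000 − £130,000) × 3.6% × 94/365 = £1,919.1452
5 April – 31 December 2005: 271 days, exemption £307,000 → (£337,000 − £307,000) × 3.6% × 271/365 = £801.8630
Total = £2,721.0082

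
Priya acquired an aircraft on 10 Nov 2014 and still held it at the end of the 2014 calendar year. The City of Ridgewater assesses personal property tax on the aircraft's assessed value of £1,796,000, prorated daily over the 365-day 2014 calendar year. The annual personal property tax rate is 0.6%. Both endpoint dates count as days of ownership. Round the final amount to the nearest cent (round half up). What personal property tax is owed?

£1,535.21

Days held (10 Nov – 31 Dec 2014): 52 out of 365
Tax = £1,796,000 × 0.6% × 52/365 = £1,535.2110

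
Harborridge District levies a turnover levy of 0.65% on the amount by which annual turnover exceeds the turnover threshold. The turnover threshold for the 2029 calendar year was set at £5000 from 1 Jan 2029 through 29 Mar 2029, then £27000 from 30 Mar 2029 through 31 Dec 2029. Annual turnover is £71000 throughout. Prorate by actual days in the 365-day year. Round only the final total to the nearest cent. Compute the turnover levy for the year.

1 Jan – 29 Mar 2029: 88 days, exemption £5000 → (£71000 − £5000) × 0.65% × 88/365 = £103.4301
30 Mar – 31 Dec 2029: 277 days, exemption £27000 → (£71000 − £27000) × 0.65% × 277/365 = £217.0466
Total = £320.4767

£320.48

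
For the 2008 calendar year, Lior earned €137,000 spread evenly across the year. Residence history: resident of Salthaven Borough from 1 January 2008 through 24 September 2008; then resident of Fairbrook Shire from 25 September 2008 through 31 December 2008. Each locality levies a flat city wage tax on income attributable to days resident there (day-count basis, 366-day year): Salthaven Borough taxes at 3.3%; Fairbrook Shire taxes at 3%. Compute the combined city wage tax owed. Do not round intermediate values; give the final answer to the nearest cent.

€4,410.95

Salthaven Borough, 1 January – 24 September 2008: 268 days → €137,000 × 3.3% × 268/366 = €3,310.4590
Fairbrook Shire, 25 September – 31 December 2008: 98 days → €137,000 × 3% × 98/366 = €1,100.4918
Total = €4,410.9508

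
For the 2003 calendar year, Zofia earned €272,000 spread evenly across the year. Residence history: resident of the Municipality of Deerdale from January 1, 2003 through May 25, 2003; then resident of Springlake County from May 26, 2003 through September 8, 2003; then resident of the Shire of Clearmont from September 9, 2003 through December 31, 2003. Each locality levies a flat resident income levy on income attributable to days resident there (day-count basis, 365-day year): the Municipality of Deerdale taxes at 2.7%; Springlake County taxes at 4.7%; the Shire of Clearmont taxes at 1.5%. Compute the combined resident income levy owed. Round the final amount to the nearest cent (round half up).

The Municipality of Deerdale, January 1 – May 25, 2003: 145 days → €272,000 × 2.7% × 145/365 = €2,917.4795
Springlake County, May 26 – September 8, 2003: 106 days → €272,000 × 4.7% × 106/365 = €3,712.6137
The Shire of Clearmont, September 9 – December 31, 2003: 114 days → €272,000 × 1.5% × 114/365 = €1,274.3014
Total = €7,904.3945

€7,904.39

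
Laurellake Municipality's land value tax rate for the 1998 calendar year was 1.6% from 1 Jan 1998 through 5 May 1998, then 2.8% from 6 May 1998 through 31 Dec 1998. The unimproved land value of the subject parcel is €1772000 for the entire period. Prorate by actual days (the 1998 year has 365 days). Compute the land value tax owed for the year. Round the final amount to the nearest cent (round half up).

1 Jan – 5 May 1998: 125 days at 1.6% → €1772000 × 1.6% × 125/365 = €9709.5890
6 May – 31 Dec 1998: 240 days at 2.8% → €1772000 × 2.8% × 240/365 = €32624.2192
Total = €42333.8082

€42333.81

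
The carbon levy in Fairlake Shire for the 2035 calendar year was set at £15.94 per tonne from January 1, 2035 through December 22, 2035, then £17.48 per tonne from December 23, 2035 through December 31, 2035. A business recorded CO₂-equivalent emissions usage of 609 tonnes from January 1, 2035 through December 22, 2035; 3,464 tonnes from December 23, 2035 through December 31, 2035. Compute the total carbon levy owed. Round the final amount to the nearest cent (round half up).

£70,258.18

January 1 – December 22, 2035: 609 tonnes at £15.94/tonne → £9,707.46
December 23 – December 31, 2035: 3,464 tonnes at £17.48/tonne → £60,550.72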